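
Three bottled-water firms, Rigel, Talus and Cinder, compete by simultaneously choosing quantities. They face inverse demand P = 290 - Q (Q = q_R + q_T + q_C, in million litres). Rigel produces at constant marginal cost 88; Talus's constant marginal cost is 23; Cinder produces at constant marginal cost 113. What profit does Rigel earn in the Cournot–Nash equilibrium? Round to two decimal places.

1640.25

Rigel's profit: π_R = (290 - Q)q_R - (88q_R). Setting ∂π_R/∂q_R = 0: 202 - 2q_R - (q_T + q_C) = 0.
Talus's first-order condition: 267 - 2q_T - (q_R + q_C) = 0.
Cinder's first-order condition: 177 - 2q_C - (q_R + q_T) = 0.
Adding the 3 conditions: 646 − 2Q − 2Q = 0, i.e. Q = 323/2.
Back-substituting: q_R = (202 − 323/2) = 81/2, q_T = (267 − 323/2) = 211/2, q_C = (177 − 323/2) = 31/2.
Price P = 290 - 323/2 = 257/2.
Rigel's profit: (257/2 - 88)·(81/2) = 1640.2500.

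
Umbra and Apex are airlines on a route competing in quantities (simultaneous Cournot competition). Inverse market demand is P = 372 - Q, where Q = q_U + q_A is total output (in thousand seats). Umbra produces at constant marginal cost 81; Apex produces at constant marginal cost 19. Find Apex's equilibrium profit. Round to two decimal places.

Umbra's profit: π_U = (372 - Q)q_U - (81q_U). Setting ∂π_U/∂q_U = 0: 291 - 2q_U - (q_A) = 0.
Apex's first-order condition: 353 - 2q_A - (q_U) = 0.
So q_U = (291 - q_A)/2 and q_A = (353 - q_U)/2.
Solving the pair: q_U = 229/3, q_A = 415/3.
Price P = 372 - 644/3 = 472/3.
Apex's profit: (472/3 - 19)·(415/3) = 19136.1111.

19136.11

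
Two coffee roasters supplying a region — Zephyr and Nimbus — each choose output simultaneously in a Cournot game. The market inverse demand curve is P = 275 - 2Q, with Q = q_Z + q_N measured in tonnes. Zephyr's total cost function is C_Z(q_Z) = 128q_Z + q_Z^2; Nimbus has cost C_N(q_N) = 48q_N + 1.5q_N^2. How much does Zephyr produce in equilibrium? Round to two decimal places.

Zephyr's profit: π_Z = (275 - 2Q)q_Z - (128q_Z + q_Z²). Setting ∂π_Z/∂q_Z = 0: 147 - 6q_Z - 2(q_N) = 0.
Nimbus's profit: π_N = (275 - 2Q)q_N - (48q_N + (3/2)q_N²). Setting ∂π_N/∂q_N = 0: 227 - 7q_N - 2(q_Z) = 0.
Best responses: q_Z = (147 - 2q_N)/6, q_N = (227 - 2q_Z)/7.
Substituting one into the other gives q_Z = 575/38 and q_N = 534/19.

15.13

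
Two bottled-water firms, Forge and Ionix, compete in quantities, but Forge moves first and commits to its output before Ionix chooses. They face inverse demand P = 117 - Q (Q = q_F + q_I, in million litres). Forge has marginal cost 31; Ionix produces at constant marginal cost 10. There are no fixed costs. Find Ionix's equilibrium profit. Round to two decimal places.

1387.56

Solve by backward induction. Given q_F, the follower Ionix maximises π_I = (117 - q_F - q_I)q_I - 10q_I.
∂π_I/∂q_I = 107 - q_F - 2q_I = 0 gives the reaction function q_I = (107 - q_F)/2.
The leader anticipates this reaction. Substituting into P = 117 - Q gives P = 127/2 - (1/2)q_F, so π_F = (127/2 - (1/2)q_F)q_F - 31q_F.
Leader FOC: 65/2 - q_F = 0, so q_F = 65/2.
Then q_I = (107 - 65/2)/2 = 149/4.
Price P = 117 - 279/4 = 189/4.
Ionix's profit: (189/4 - 10)·(149/4) = 1387.5625.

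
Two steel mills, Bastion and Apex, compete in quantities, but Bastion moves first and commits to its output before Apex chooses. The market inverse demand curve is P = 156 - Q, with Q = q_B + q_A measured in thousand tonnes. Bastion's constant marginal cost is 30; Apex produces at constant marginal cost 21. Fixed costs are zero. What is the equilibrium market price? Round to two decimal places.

59.25

Solve by backward induction. Given q_B, the follower Apex maximises π_A = (156 - q_B - q_A)q_A - 21q_A.
Follower FOC: 135 - q_B - 2q_A = 0, so q_A(q_B) = (135 - q_B)/2.
The leader anticipates this reaction. Substituting into P = 156 - Q gives P = 177/2 - (1/2)q_B, so π_B = (177/2 - (1/2)q_B)q_B - 30q_B.
Maximising: ∂π_B/∂q_B = 117/2 - q_B = 0, giving q_B = 117/2.
Then q_A = (135 - 117/2)/2 = 153/4.
Total output Q = 387/4, so price P = 156 - 387/4 = 237/4.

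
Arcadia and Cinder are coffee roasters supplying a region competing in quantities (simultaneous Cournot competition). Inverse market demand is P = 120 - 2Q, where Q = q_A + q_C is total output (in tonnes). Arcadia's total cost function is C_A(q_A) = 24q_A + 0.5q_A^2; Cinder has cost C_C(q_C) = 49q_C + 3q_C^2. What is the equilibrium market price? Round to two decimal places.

Arcadia's profit: π_A = (120 - 2Q)q_A - (24q_A + (1/2)q_A²). Setting ∂π_A/∂q_A = 0: 96 - 5q_A - 2(q_C) = 0.
Cinder's profit: π_C = (120 - 2Q)q_C - (49q_C + 3q_C²). Setting ∂π_C/∂q_C = 0: 71 - 10q_C - 2(q_A) = 0.
Rearranging gives the reaction functions q_A = (96 - 2q_C)/5 and q_C = (71 - 2q_A)/10.
Solving the pair: q_A = 409/23, q_C = 163/46.
Total output Q = 981/46, so price P = 120 - 2·(981/46) = 1779/23.

77.35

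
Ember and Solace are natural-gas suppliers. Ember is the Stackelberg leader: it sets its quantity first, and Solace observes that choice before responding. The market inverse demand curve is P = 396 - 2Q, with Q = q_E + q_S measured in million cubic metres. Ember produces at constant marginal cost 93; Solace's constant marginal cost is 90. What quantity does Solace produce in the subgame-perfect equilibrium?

39

The follower Solace best-responds to any q_E: π_S = (396 - 2Q)q_S - 90q_S.
Follower FOC: 306 - 2q_E - 4q_S = 0, so q_S(q_E) = (306 - 2q_E)/4.
The leader anticipates this reaction. Substituting into P = 396 - 2Q gives P = 243 - q_E, so π_E = (243 - q_E)q_E - 93q_E.
Maximising: ∂π_E/∂q_E = 150 - 2q_E = 0, giving q_E = 75.
Then q_S = (306 - 2·75)/4 = 39.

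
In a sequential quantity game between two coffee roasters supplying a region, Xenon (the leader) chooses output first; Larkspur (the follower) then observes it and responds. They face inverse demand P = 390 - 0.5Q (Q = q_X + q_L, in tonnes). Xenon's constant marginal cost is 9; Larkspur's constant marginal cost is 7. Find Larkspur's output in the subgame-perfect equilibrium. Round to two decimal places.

193.50

Solve by backward induction. Given q_X, the follower Larkspur maximises π_L = (390 - (1/2)q_X - (1/2)q_L)q_L - 7q_L.
Setting the follower's marginal profit to zero, 383 - (1/2)q_X - q_L = 0, i.e. q_L = (383 - (1/2)q_X).
Xenon substitutes q_L(q_X) into its own profit: π_X = q_X(390 - (1/2)q_X - (383 - (1/2)q_X)/2) - 9q_X = (397/2 - (1/4)q_X)q_X - 9q_X.
Leader FOC: 379/2 - (1/2)q_X = 0, so q_X = 379.
Then q_L = (383 - (1/2)·379) = 387/2.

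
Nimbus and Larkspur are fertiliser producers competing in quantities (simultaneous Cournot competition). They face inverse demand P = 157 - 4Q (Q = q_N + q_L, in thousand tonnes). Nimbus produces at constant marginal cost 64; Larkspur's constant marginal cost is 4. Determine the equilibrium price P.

75

Nimbus's profit: π_N = (157 - 4Q)q_N - (64q_N). Setting ∂π_N/∂q_N = 0: 93 - 8q_N - 4(q_L) = 0.
Larkspur's first-order condition: 153 - 8q_L - 4(q_N) = 0.
Rearranging gives the reaction functions q_N = (93 - 4q_L)/8 and q_L = (153 - 4q_N)/8.
Substituting one into the other gives q_N = 11/4 and q_L = 71/4.
Total output Q = 41/2, so price P = 157 - 4·(41/2) = 75.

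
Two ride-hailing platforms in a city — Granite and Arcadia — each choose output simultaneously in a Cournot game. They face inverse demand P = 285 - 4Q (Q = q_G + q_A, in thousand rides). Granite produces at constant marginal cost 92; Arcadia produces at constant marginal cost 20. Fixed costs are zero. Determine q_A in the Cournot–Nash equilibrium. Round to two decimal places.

28.08

Granite's profit: π_G = (285 - 4Q)q_G - (92q_G). Setting ∂π_G/∂q_G = 0: 193 - 8q_G - 4(q_A) = 0.
Arcadia's first-order condition: 265 - 8q_A - 4(q_G) = 0.
Best responses: q_G = (193 - 4q_A)/8, q_A = (265 - 4q_G)/8.
Substituting one into the other gives q_G = 121/12 and q_A = 337/12.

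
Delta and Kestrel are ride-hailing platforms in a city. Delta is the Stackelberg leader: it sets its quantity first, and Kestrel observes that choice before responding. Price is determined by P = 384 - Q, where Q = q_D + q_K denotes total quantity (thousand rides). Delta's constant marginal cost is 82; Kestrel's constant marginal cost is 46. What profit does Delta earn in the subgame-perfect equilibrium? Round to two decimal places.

Solve by backward induction. Given q_D, the follower Kestrel maximises π_K = (384 - q_D - q_K)q_K - 46q_K.
∂π_K/∂q_K = 338 - q_D - 2q_K = 0 gives the reaction function q_K = (338 - q_D)/2.
The leader anticipates this reaction. Substituting into P = 384 - Q gives P = 215 - (1/2)q_D, so π_D = (215 - (1/2)q_D)q_D - 82q_D.
Leader FOC: 133 - q_D = 0, so q_D = 133.
Then q_K = (338 - 133)/2 = 205/2.
Price P = 384 - 471/2 = 297/2.
Delta's profit: (297/2 - 82)·133 = 8844.5000.

8844.50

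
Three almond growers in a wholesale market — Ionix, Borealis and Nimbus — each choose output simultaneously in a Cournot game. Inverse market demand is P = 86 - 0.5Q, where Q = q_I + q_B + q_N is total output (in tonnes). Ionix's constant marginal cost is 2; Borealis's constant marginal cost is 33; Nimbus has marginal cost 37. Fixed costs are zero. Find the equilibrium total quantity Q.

Ionix's profit: π_I = (86 - 0.5Q)q_I - (2q_I). Setting ∂π_I/∂q_I = 0: 84 - q_I - (1/2)(q_B + q_N) = 0.
Borealis's profit: π_B = (86 - 0.5Q)q_B - (33q_B). Setting ∂π_B/∂q_B = 0: 53 - q_B - (1/2)(q_I + q_N) = 0.
Nimbus's profit: π_N = (86 - 0.5Q)q_N - (37q_N). Setting ∂π_N/∂q_N = 0: 49 - q_N - (1/2)(q_I + q_B) = 0.
Summing all 3 equations gives 186 − 2Q = 0, hence Q = 93.
Back-substituting: q_I = (84 − 93/2)/(1/2) = 75, q_B = (53 − 93/2)/(1/2) = 13, q_N = (49 − 93/2)/(1/2) = 5.
Total output Q = 75 + 13 + 5 = 93.

93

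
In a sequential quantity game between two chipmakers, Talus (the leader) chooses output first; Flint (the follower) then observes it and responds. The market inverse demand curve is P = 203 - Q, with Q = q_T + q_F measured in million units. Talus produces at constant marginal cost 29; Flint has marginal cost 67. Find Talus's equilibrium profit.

The follower Flint best-responds to any q_T: π_F = (203 - Q)q_F - 67q_F.
Setting the follower's marginal profit to zero, 136 - q_T - 2q_F = 0, i.e. q_F = (136 - q_T)/2.
The leader anticipates this reaction. Substituting into P = 203 - Q gives P = 135 - (1/2)q_T, so π_T = (135 - (1/2)q_T)q_T - 29q_T.
Leader FOC: 106 - q_T = 0, so q_T = 106.
Then q_F = (136 - 106)/2 = 15.
Price P = 203 - 121 = 82.
Talus's profit: (82 - 29)·106 = 5618.

5618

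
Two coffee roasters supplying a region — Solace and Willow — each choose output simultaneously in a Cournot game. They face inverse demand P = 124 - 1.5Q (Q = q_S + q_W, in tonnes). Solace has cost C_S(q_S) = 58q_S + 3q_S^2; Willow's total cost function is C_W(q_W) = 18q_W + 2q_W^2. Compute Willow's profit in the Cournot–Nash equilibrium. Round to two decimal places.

Solace's profit: π_S = (124 - 1.5Q)q_S - (58q_S + 3q_S²). Setting ∂π_S/∂q_S = 0: 66 - 9q_S - (3/2)(q_W) = 0.
Willow's profit: π_W = (124 - 1.5Q)q_W - (18q_W + 2q_W²). Setting ∂π_W/∂q_W = 0: 106 - 7q_W - (3/2)(q_S) = 0.
Best responses: q_S = (66 - (3/2)q_W)/9, q_W = (106 - (3/2)q_S)/7.
Solving the pair: q_S = 404/81, q_W = 380/27.
Price P = 124 - (3/2)·(1544/81) = 95.4074.
Willow's profit: 95.4074·(380/27) - 18·(380/27) - 2(380/27)² = 693.2785.

693.28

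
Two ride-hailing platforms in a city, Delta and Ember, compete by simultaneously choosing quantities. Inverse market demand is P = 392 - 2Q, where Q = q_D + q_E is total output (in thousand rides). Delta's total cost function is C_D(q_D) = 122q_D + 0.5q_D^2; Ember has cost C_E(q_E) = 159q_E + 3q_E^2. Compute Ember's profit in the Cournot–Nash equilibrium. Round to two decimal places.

923.03

Delta's profit: π_D = (392 - 2Q)q_D - (122q_D + (1/2)q_D²). Setting ∂π_D/∂q_D = 0: 270 - 5q_D - 2(q_E) = 0.
Ember's first-order condition: 233 - 10q_E - 2(q_D) = 0.
Best responses: q_D = (270 - 2q_E)/5, q_E = (233 - 2q_D)/10.
Solving the pair: q_D = 1117/23, q_E = 625/46.
Price P = 392 - 2·62.1522 = 267.6957.
Ember's profit: 267.6957·(625/46) - 159·(625/46) - 3(625/46)² = 923.0269.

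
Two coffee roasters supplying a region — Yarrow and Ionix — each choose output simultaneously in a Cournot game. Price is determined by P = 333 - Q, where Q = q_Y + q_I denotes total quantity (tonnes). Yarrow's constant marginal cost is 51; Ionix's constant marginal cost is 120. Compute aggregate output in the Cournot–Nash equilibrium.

165

Yarrow's profit: π_Y = (333 - Q)q_Y - (51q_Y). Setting ∂π_Y/∂q_Y = 0: 282 - 2q_Y - (q_I) = 0.
Ionix's profit: π_I = (333 - Q)q_I - (120q_I). Setting ∂π_I/∂q_I = 0: 213 - 2q_I - (q_Y) = 0.
Best responses: q_Y = (282 - q_I)/2, q_I = (213 - q_Y)/2.
Solving the pair: q_Y = 117, q_I = 48.
Total output Q = 117 + 48 = 165.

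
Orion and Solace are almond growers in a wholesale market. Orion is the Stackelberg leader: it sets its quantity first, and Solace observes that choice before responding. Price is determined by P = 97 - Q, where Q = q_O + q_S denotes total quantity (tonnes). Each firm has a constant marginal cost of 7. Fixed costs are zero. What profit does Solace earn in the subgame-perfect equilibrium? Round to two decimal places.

Solve by backward induction. Given q_O, the follower Solace maximises π_S = (97 - q_O - q_S)q_S - 7q_S.
Setting the follower's marginal profit to zero, 90 - q_O - 2q_S = 0, i.e. q_S = (90 - q_O)/2.
Orion substitutes q_S(q_O) into its own profit: π_O = q_O(97 - q_O - (90 - q_O)/2) - 7q_O = (52 - (1/2)q_O)q_O - 7q_O.
Leader FOC: 45 - q_O = 0, so q_O = 45.
Then q_S = (90 - 45)/2 = 45/2.
Price P = 97 - 135/2 = 59/2.
Solace's profit: (59/2 - 7)·(45/2) = 506.2500.

506.25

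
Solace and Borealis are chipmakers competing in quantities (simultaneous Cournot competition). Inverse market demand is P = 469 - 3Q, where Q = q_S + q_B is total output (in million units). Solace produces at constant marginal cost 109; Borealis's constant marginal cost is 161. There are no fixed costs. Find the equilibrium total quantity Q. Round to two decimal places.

74.22

Solace's profit: π_S = (469 - 3Q)q_S - (109q_S). Setting ∂π_S/∂q_S = 0: 360 - 6q_S - 3(q_B) = 0.
Borealis's first-order condition: 308 - 6q_B - 3(q_S) = 0.
Rearranging gives the reaction functions q_S = (360 - 3q_B)/6 and q_B = (308 - 3q_S)/6.
Solving the pair: q_S = 412/9, q_B = 256/9.
Total output Q = 412/9 + 256/9 = 668/9.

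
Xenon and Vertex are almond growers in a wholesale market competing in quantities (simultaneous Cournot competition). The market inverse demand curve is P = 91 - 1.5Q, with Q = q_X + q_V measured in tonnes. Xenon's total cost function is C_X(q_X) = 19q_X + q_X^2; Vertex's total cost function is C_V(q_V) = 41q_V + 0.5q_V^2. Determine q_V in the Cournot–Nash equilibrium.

8

Xenon's profit: π_X = (91 - 1.5Q)q_X - (19q_X + q_X²). Setting ∂π_X/∂q_X = 0: 72 - 5q_X - (3/2)(q_V) = 0.
Vertex's first-order condition: 50 - 4q_V - (3/2)(q_X) = 0.
Best responses: q_X = (72 - (3/2)q_V)/5, q_V = (50 - (3/2)q_X)/4.
Solving the pair: q_X = 12, q_V = 8.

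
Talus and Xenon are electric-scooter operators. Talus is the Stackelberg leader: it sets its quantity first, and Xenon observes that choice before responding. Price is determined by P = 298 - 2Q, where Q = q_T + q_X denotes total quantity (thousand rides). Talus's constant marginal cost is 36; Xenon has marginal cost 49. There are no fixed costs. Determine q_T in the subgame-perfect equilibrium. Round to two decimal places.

Solve by backward induction. Given q_T, the follower Xenon maximises π_X = (298 - 2q_T - 2q_X)q_X - 49q_X.
∂π_X/∂q_X = 249 - 2q_T - 4q_X = 0 gives the reaction function q_X = (249 - 2q_T)/4.
The leader anticipates this reaction. Substituting into P = 298 - 2Q gives P = 347/2 - q_T, so π_T = (347/2 - q_T)q_T - 36q_T.
The leader's first-order condition 275/2 - 2q_T = 0 yields q_T = 275/4.
Then q_X = (249 - 2·(275/4))/4 = 223/8.

68.75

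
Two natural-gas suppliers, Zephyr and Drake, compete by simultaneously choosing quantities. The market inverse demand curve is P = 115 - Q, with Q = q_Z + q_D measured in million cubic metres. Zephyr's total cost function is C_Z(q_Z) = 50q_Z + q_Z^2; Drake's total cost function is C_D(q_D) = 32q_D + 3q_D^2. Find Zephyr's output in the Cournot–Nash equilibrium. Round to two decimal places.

Zephyr's profit: π_Z = (115 - Q)q_Z - (50q_Z + q_Z²). Setting ∂π_Z/∂q_Z = 0: 65 - 4q_Z - (q_D) = 0.
Drake's profit: π_D = (115 - Q)q_D - (32q_D + 3q_D²). Setting ∂π_D/∂q_D = 0: 83 - 8q_D - (q_Z) = 0.
Best responses: q_Z = (65 - q_D)/4, q_D = (83 - q_Z)/8.
Solving the pair: q_Z = 437/31, q_D = 267/31.

14.10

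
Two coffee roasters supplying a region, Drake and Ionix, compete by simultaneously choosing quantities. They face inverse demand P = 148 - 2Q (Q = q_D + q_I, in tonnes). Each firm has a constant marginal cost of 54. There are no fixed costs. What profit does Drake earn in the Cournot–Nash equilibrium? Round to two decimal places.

490.89

Each firm earns π_i = (148 - 2Q)q_i - 54q_i.
Setting ∂π_i/∂q_i = 0 with rivals' quantities fixed: 94 - 4q_i - 2q_j = 0.
By symmetry each firm produces the same amount; substituting q_j = q_i yields q_i = 94/6 = 47/3.
Price P = 148 - 2·(94/3) = 256/3.
Drake's profit: (256/3 - 54)·(47/3) = 490.8889.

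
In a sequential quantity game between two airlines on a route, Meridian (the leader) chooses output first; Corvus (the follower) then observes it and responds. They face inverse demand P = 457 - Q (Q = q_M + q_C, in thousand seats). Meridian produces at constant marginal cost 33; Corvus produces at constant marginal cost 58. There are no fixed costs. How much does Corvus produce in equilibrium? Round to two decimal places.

87.25

The follower Corvus best-responds to any q_M: π_C = (457 - Q)q_C - 58q_C.
∂π_C/∂q_C = 399 - q_M - 2q_C = 0 gives the reaction function q_C = (399 - q_M)/2.
The leader anticipates this reaction. Substituting into P = 457 - Q gives P = 515/2 - (1/2)q_M, so π_M = (515/2 - (1/2)q_M)q_M - 33q_M.
The leader's first-order condition 449/2 - q_M = 0 yields q_M = 449/2.
Then q_C = (399 - 449/2)/2 = 349/4.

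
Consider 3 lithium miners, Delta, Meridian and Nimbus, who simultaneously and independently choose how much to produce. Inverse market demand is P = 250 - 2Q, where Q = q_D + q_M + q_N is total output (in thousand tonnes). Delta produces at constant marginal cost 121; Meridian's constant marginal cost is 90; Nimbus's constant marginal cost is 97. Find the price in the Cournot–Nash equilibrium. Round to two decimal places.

139.50

Delta's profit: π_D = (250 - 2Q)q_D - (121q_D). Setting ∂π_D/∂q_D = 0: 129 - 4q_D - 2(q_M + q_N) = 0.
Meridian's profit: π_M = (250 - 2Q)q_M - (90q_M). Setting ∂π_M/∂q_M = 0: 160 - 4q_M - 2(q_D + q_N) = 0.
Nimbus's profit: π_N = (250 - 2Q)q_N - (97q_N). Setting ∂π_N/∂q_N = 0: 153 - 4q_N - 2(q_D + q_M) = 0.
Summing all 3 equations gives 442 − 8Q = 0, hence Q = 221/4.
Back-substituting: q_D = (129 − 221/2)/2 = 37/4, q_M = (160 − 221/2)/2 = 99/4, q_N = (153 − 221/2)/2 = 85/4.
Total output Q = 221/4, so price P = 250 - 2·(221/4) = 279/2.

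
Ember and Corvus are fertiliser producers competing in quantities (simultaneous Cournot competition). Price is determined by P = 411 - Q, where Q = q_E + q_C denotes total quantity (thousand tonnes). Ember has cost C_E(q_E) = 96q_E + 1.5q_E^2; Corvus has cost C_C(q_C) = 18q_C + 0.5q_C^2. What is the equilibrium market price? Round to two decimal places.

Ember's profit: π_E = (411 - Q)q_E - (96q_E + (3/2)q_E²). Setting ∂π_E/∂q_E = 0: 315 - 5q_E - (q_C) = 0.
Corvus's first-order condition: 393 - 3q_C - (q_E) = 0.
So q_E = (315 - q_C)/5 and q_C = (393 - q_E)/3.
Substituting one into the other gives q_E = 276/7 and q_C = 825/7.
Total output Q = 1101/7, so price P = 411 - 1101/7 = 1776/7.

253.71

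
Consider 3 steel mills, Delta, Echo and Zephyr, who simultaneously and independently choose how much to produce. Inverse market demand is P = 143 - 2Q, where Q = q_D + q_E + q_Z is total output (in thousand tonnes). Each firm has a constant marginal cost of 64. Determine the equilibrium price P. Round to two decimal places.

83.75

Each firm earns π_i = (143 - 2Q)q_i - 64q_i.
Setting ∂π_i/∂q_i = 0 with rivals' quantities fixed: 79 - 4q_i - 2·Σ_{j≠i} q_j = 0.
With identical firms every q_j equals q_i, so Σ_{j≠i} q_j = 2q_i and 79 = 8q_i, giving q_i = 79/8.
Total output Q = 237/8, so price P = 143 - 2·(237/8) = 335/4.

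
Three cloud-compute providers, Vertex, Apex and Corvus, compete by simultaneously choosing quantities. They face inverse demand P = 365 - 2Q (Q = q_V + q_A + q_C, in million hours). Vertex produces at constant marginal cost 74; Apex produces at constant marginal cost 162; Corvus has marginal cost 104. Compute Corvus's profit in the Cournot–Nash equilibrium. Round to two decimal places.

Vertex's profit: π_V = (365 - 2Q)q_V - (74q_V). Setting ∂π_V/∂q_V = 0: 291 - 4q_V - 2(q_A + q_C) = 0.
Apex's first-order condition: 203 - 4q_A - 2(q_V + q_C) = 0.
Corvus's first-order condition: 261 - 4q_C - 2(q_V + q_A) = 0.
Adding the 3 conditions: 755 − 4Q − 4Q = 0, i.e. Q = 755/8.
Back-substituting: q_V = (291 − 755/4)/2 = 409/8, q_A = (203 − 755/4)/2 = 57/8, q_C = (261 − 755/4)/2 = 289/8.
Price P = 365 - 2·(755/8) = 705/4.
Corvus's profit: (705/4 - 104)·(289/8) = 2610.0313.

2610.03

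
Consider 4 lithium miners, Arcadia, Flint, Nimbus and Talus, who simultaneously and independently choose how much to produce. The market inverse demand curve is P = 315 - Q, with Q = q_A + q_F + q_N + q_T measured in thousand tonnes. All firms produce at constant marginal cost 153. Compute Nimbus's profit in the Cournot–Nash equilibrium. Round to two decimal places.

A representative firm's profit is π_i = q_i(315 - Q) - 153q_i.
Setting ∂π_i/∂q_i = 0 with rivals' quantities fixed: 162 - 2q_i - Σ_{j≠i} q_j = 0.
By symmetry each firm produces the same amount; substituting Σ_{j≠i} q_j = 3q_i yields q_i = 162/5.
Price P = 315 - 648/5 = 927/5.
Nimbus's profit: (927/5 - 153)·(162/5) = 1049.7600.

1049.76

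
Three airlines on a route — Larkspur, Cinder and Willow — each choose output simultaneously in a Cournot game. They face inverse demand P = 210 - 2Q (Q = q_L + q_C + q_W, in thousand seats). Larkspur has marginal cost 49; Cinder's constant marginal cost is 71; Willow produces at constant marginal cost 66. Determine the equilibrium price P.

Larkspur's profit: π_L = (210 - 2Q)q_L - (49q_L). Setting ∂π_L/∂q_L = 0: 161 - 4q_L - 2(q_C + q_W) = 0.
Cinder's first-order condition: 139 - 4q_C - 2(q_L + q_W) = 0.
Willow's first-order condition: 144 - 4q_W - 2(q_L + q_C) = 0.
Adding the 3 conditions: 444 − 4Q − 4Q = 0, i.e. Q = 111/2.
Back-substituting: q_L = (161 − 111)/2 = 25, q_C = (139 − 111)/2 = 14, q_W = (144 − 111)/2 = 33/2.
Total output Q = 111/2, so price P = 210 - 2·(111/2) = 99.

99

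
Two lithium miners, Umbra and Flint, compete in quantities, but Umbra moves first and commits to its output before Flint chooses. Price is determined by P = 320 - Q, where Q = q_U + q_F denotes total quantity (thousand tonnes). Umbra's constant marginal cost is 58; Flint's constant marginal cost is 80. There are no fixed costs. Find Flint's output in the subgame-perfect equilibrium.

49

The follower Flint best-responds to any q_U: π_F = (320 - Q)q_F - 80q_F.
Setting the follower's marginal profit to zero, 240 - q_U - 2q_F = 0, i.e. q_F = (240 - q_U)/2.
Umbra substitutes q_F(q_U) into its own profit: π_U = q_U(320 - q_U - (240 - q_U)/2) - 58q_U = (200 - (1/2)q_U)q_U - 58q_U.
Leader FOC: 142 - q_U = 0, so q_U = 142.
Then q_F = (240 - 142)/2 = 49.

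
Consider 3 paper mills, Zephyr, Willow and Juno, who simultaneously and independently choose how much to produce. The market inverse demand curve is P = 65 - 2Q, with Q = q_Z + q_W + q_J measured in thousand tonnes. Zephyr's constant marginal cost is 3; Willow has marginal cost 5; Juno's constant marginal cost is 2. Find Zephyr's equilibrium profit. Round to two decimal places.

124.03

Zephyr's profit: π_Z = (65 - 2Q)q_Z - (3q_Z). Setting ∂π_Z/∂q_Z = 0: 62 - 4q_Z - 2(q_W + q_J) = 0.
Willow's profit: π_W = (65 - 2Q)q_W - (5q_W). Setting ∂π_W/∂q_W = 0: 60 - 4q_W - 2(q_Z + q_J) = 0.
Juno's first-order condition: 63 - 4q_J - 2(q_Z + q_W) = 0.
Summing all 3 equations gives 185 − 8Q = 0, hence Q = 185/8.
Back-substituting: q_Z = (62 − 185/4)/2 = 63/8, q_W = (60 − 185/4)/2 = 55/8, q_J = (63 − 185/4)/2 = 67/8.
Price P = 65 - 2·(185/8) = 75/4.
Zephyr's profit: (75/4 - 3)·(63/8) = 124.0313.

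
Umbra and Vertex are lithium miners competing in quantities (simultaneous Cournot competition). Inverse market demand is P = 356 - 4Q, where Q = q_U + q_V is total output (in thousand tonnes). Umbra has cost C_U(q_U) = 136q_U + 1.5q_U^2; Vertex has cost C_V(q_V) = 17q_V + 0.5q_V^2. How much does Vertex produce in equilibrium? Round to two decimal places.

Umbra's profit: π_U = (356 - 4Q)q_U - (136q_U + (3/2)q_U²). Setting ∂π_U/∂q_U = 0: 220 - 11q_U - 4(q_V) = 0.
Vertex's first-order condition: 339 - 9q_V - 4(q_U) = 0.
Rearranging gives the reaction functions q_U = (220 - 4q_V)/11 and q_V = (339 - 4q_U)/9.
Substituting one into the other gives q_U = 624/83 and q_V = 34.3253.

34.33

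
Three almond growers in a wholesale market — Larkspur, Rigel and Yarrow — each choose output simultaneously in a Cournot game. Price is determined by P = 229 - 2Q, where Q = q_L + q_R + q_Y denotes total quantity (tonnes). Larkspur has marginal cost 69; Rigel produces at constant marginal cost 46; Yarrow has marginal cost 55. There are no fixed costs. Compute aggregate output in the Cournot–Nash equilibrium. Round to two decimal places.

Larkspur's profit: π_L = (229 - 2Q)q_L - (69q_L). Setting ∂π_L/∂q_L = 0: 160 - 4q_L - 2(q_R + q_Y) = 0.
Rigel's first-order condition: 183 - 4q_R - 2(q_L + q_Y) = 0.
Yarrow's profit: π_Y = (229 - 2Q)q_Y - (55q_Y). Setting ∂π_Y/∂q_Y = 0: 174 - 4q_Y - 2(q_L + q_R) = 0.
Summing all 3 equations gives 517 − 8Q = 0, hence Q = 517/8.
Back-substituting: q_L = (160 − 517/4)/2 = 123/8, q_R = (183 − 517/4)/2 = 215/8, q_Y = (174 − 517/4)/2 = 179/8.
Total output Q = 123/8 + 215/8 + 179/8 = 517/8.

64.63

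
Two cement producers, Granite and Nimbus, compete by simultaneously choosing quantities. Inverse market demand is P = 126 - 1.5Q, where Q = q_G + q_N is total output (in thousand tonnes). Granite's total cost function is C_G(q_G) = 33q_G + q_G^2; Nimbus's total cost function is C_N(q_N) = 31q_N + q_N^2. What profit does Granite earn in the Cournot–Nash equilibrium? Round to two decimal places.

Granite's profit: π_G = (126 - 1.5Q)q_G - (33q_G + q_G²). Setting ∂π_G/∂q_G = 0: 93 - 5q_G - (3/2)(q_N) = 0.
Nimbus's first-order condition: 95 - 5q_N - (3/2)(q_G) = 0.
Best responses: q_G = (93 - (3/2)q_N)/5, q_N = (95 - (3/2)q_G)/5.
Solving the pair: q_G = 1290/91, q_N = 1342/91.
Price P = 126 - (3/2)·(376/13) = 1074/13.
Granite's profit: (1074/13)·(1290/91) - 33·(1290/91) - (1290/91)² = 502.3850.

502.38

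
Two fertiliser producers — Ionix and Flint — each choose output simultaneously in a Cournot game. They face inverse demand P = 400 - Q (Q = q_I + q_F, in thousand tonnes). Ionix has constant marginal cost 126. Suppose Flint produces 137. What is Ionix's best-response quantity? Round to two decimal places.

68.50

With the rival's output fixed at 137, Ionix's profit is π_I = (400 - 137 - q_I)q_I - (126q_I) = (263 - q_I)q_I - (126q_I).
∂π_I/∂q_I = 137 - 2q_I = 0, so q_I = 137/2.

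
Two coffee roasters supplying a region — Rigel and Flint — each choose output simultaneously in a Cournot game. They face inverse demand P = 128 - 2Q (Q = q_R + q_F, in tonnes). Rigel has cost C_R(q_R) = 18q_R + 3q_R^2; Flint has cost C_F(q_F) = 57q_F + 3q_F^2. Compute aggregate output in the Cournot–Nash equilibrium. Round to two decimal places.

Rigel's profit: π_R = (128 - 2Q)q_R - (18q_R + 3q_R²). Setting ∂π_R/∂q_R = 0: 110 - 10q_R - 2(q_F) = 0.
Flint's profit: π_F = (128 - 2Q)q_F - (57q_F + 3q_F²). Setting ∂π_F/∂q_F = 0: 71 - 10q_F - 2(q_R) = 0.
Best responses: q_R = (110 - 2q_F)/10, q_F = (71 - 2q_R)/10.
Substituting one into the other gives q_R = 479/48 and q_F = 245/48.
Total output Q = 479/48 + 245/48 = 181/12.

15.08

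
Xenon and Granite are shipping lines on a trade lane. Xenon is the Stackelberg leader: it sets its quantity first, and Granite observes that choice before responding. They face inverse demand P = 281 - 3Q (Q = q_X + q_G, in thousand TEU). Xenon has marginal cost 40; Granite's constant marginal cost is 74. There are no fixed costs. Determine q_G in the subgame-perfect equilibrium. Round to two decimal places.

11.58

The follower Granite best-responds to any q_X: π_G = (281 - 3Q)q_G - 74q_G.
∂π_G/∂q_G = 207 - 3q_X - 6q_G = 0 gives the reaction function q_G = (207 - 3q_X)/6.
The leader anticipates this reaction. Substituting into P = 281 - 3Q gives P = 355/2 - (3/2)q_X, so π_X = (355/2 - (3/2)q_X)q_X - 40q_X.
Maximising: ∂π_X/∂q_X = 275/2 - 3q_X = 0, giving q_X = 275/6.
Then q_G = (207 - 3·(275/6))/6 = 139/12.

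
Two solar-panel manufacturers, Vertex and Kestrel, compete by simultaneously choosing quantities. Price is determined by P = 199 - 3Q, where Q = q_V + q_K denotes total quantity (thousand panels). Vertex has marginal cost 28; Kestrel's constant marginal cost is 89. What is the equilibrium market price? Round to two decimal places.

105.33

Vertex's profit: π_V = (199 - 3Q)q_V - (28q_V). Setting ∂π_V/∂q_V = 0: 171 - 6q_V - 3(q_K) = 0.
Kestrel's first-order condition: 110 - 6q_K - 3(q_V) = 0.
Best responses: q_V = (171 - 3q_K)/6, q_K = (110 - 3q_V)/6.
Substituting one into the other gives q_V = 232/9 and q_K = 49/9.
Total output Q = 281/9, so price P = 199 - 3·(281/9) = 316/3.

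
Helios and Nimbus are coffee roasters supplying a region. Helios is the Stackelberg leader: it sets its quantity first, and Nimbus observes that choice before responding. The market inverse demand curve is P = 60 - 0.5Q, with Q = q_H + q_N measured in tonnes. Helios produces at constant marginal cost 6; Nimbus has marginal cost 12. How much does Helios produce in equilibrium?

60

The follower Nimbus best-responds to any q_H: π_N = (60 - 0.5Q)q_N - 12q_N.
Setting the follower's marginal profit to zero, 48 - (1/2)q_H - q_N = 0, i.e. q_N = (48 - (1/2)q_H).
The leader anticipates this reaction. Substituting into P = 60 - 0.5Q gives P = 36 - (1/4)q_H, so π_H = (36 - (1/4)q_H)q_H - 6q_H.
Maximising: ∂π_H/∂q_H = 30 - (1/2)q_H = 0, giving q_H = 60.
Then q_N = (48 - (1/2)·60) = 18.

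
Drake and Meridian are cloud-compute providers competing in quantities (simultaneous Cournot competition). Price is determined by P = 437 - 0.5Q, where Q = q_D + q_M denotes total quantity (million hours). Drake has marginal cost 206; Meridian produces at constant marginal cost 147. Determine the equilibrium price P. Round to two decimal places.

Drake's profit: π_D = (437 - 0.5Q)q_D - (206q_D). Setting ∂π_D/∂q_D = 0: 231 - q_D - (1/2)(q_M) = 0.
Meridian's profit: π_M = (437 - 0.5Q)q_M - (147q_M). Setting ∂π_M/∂q_M = 0: 290 - q_M - (1/2)(q_D) = 0.
So q_D = (231 - (1/2)q_M) and q_M = (290 - (1/2)q_D).
Substituting one into the other gives q_D = 344/3 and q_M = 698/3.
Total output Q = 1042/3, so price P = 437 - (1/2)·(1042/3) = 790/3.

263.33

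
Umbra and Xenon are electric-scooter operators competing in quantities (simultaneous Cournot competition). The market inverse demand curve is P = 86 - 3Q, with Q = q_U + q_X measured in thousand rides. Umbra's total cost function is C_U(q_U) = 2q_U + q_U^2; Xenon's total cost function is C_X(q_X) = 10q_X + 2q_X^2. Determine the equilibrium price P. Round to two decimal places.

Umbra's profit: π_U = (86 - 3Q)q_U - (2q_U + q_U²). Setting ∂π_U/∂q_U = 0: 84 - 8q_U - 3(q_X) = 0.
Xenon's profit: π_X = (86 - 3Q)q_X - (10q_X + 2q_X²). Setting ∂π_X/∂q_X = 0: 76 - 10q_X - 3(q_U) = 0.
Best responses: q_U = (84 - 3q_X)/8, q_X = (76 - 3q_U)/10.
Solving the pair: q_U = 612/71, q_X = 356/71.
Total output Q = 968/71, so price P = 86 - 3·(968/71) = 45.0986.

45.10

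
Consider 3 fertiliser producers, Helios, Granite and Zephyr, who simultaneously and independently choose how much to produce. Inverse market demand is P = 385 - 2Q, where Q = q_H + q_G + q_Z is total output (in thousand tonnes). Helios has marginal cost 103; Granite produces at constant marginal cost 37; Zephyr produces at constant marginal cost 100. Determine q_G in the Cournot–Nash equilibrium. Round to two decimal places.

Helios's profit: π_H = (385 - 2Q)q_H - (103q_H). Setting ∂π_H/∂q_H = 0: 282 - 4q_H - 2(q_G + q_Z) = 0.
Granite's first-order condition: 348 - 4q_G - 2(q_H + q_Z) = 0.
Zephyr's profit: π_Z = (385 - 2Q)q_Z - (100q_Z). Setting ∂π_Z/∂q_Z = 0: 285 - 4q_Z - 2(q_H + q_G) = 0.
Summing all 3 equations gives 915 − 8Q = 0, hence Q = 915/8.
Back-substituting: q_H = (282 − 915/4)/2 = 213/8, q_G = (348 − 915/4)/2 = 477/8, q_Z = (285 − 915/4)/2 = 225/8.

59.63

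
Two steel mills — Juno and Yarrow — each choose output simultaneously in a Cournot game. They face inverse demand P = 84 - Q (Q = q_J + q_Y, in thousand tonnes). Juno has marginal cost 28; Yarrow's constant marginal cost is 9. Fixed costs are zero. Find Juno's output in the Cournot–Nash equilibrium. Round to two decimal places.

Juno's profit: π_J = (84 - Q)q_J - (28q_J). Setting ∂π_J/∂q_J = 0: 56 - 2q_J - (q_Y) = 0.
Yarrow's profit: π_Y = (84 - Q)q_Y - (9q_Y). Setting ∂π_Y/∂q_Y = 0: 75 - 2q_Y - (q_J) = 0.
So q_J = (56 - q_Y)/2 and q_Y = (75 - q_J)/2.
Solving the pair: q_J = 37/3, q_Y = 94/3.

12.33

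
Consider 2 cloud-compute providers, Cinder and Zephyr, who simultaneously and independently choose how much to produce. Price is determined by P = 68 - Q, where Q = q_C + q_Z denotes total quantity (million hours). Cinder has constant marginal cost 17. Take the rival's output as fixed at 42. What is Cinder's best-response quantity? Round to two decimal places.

With the rival's output fixed at 42, Cinder's profit is π_C = (68 - 42 - q_C)q_C - (17q_C) = (26 - q_C)q_C - (17q_C).
∂π_C/∂q_C = 9 - 2q_C = 0, so q_C = 9/2.

4.50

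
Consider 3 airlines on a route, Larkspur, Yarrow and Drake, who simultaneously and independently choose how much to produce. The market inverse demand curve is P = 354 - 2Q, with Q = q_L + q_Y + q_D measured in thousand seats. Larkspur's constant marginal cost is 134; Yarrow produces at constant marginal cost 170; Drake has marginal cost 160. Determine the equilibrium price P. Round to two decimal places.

204.50

Larkspur's profit: π_L = (354 - 2Q)q_L - (134q_L). Setting ∂π_L/∂q_L = 0: 220 - 4q_L - 2(q_Y + q_D) = 0.
Yarrow's first-order condition: 184 - 4q_Y - 2(q_L + q_D) = 0.
Drake's profit: π_D = (354 - 2Q)q_D - (160q_D). Setting ∂π_D/∂q_D = 0: 194 - 4q_D - 2(q_L + q_Y) = 0.
Summing all 3 equations gives 598 − 8Q = 0, hence Q = 299/4.
Back-substituting: q_L = (220 − 299/2)/2 = 141/4, q_Y = (184 − 299/2)/2 = 69/4, q_D = (194 − 299/2)/2 = 89/4.
Total output Q = 299/4, so price P = 354 - 2·(299/4) = 409/2.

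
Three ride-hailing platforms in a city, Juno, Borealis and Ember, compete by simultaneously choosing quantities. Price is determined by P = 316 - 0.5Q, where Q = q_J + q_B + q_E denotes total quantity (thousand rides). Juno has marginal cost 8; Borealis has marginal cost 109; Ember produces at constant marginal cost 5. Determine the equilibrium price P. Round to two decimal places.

109.50

Juno's profit: π_J = (316 - 0.5Q)q_J - (8q_J). Setting ∂π_J/∂q_J = 0: 308 - q_J - (1/2)(q_B + q_E) = 0.
Borealis's profit: π_B = (316 - 0.5Q)q_B - (109q_B). Setting ∂π_B/∂q_B = 0: 207 - q_B - (1/2)(q_J + q_E) = 0.
Ember's profit: π_E = (316 - 0.5Q)q_E - (5q_E). Setting ∂π_E/∂q_E = 0: 311 - q_E - (1/2)(q_J + q_B) = 0.
Summing all 3 equations gives 826 − 2Q = 0, hence Q = 413.
Back-substituting: q_J = (308 − 413/2)/(1/2) = 203, q_B = (207 − 413/2)/(1/2) = 1, q_E = (311 − 413/2)/(1/2) = 209.
Total output Q = 413, so price P = 316 - (1/2)·413 = 219/2.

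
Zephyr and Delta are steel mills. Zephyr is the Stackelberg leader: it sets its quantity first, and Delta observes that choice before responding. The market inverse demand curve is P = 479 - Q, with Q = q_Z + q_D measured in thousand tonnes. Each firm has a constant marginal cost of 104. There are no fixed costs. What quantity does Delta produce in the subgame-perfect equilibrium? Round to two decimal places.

Solve by backward induction. Given q_Z, the follower Delta maximises π_D = (479 - q_Z - q_D)q_D - 104q_D.
Follower FOC: 375 - q_Z - 2q_D = 0, so q_D(q_Z) = (375 - q_Z)/2.
Zephyr substitutes q_D(q_Z) into its own profit: π_Z = q_Z(479 - q_Z - (375 - q_Z)/2) - 104q_Z = (583/2 - (1/2)q_Z)q_Z - 104q_Z.
Maximising: ∂π_Z/∂q_Z = 375/2 - q_Z = 0, giving q_Z = 375/2.
Then q_D = (375 - 375/2)/2 = 375/4.

93.75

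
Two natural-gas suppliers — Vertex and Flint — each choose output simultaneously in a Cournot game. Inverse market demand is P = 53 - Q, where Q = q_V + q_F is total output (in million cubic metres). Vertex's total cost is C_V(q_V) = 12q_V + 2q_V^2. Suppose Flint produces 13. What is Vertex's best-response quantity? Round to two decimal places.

With the rival's output fixed at 13, Vertex's profit is π_V = (53 - 13 - q_V)q_V - (12q_V + 2q_V²) = (40 - q_V)q_V - (12q_V + 2q_V²).
∂π_V/∂q_V = 28 - 6q_V = 0, so q_V = 14/3.

4.67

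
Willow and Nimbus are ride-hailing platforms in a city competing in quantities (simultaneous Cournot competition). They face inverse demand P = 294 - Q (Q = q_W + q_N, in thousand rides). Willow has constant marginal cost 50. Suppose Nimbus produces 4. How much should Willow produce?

120

With the rival's output fixed at 4, Willow's profit is π_W = (294 - 4 - q_W)q_W - (50q_W) = (290 - q_W)q_W - (50q_W).
∂π_W/∂q_W = 240 - 2q_W = 0, so q_W = 120.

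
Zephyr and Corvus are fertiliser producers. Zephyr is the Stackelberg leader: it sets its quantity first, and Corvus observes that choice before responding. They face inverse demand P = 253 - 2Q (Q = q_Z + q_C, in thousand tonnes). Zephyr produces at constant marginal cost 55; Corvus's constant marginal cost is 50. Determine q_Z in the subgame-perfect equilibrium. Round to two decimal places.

48.25

The follower Corvus best-responds to any q_Z: π_C = (253 - 2Q)q_C - 50q_C.
Setting the follower's marginal profit to zero, 203 - 2q_Z - 4q_C = 0, i.e. q_C = (203 - 2q_Z)/4.
Zephyr substitutes q_C(q_Z) into its own profit: π_Z = q_Z(253 - 2q_Z - (203 - 2q_Z)/2) - 55q_Z = (303/2 - q_Z)q_Z - 55q_Z.
Maximising: ∂π_Z/∂q_Z = 193/2 - 2q_Z = 0, giving q_Z = 193/4.
Then q_C = (203 - 2·(193/4))/4 = 213/8.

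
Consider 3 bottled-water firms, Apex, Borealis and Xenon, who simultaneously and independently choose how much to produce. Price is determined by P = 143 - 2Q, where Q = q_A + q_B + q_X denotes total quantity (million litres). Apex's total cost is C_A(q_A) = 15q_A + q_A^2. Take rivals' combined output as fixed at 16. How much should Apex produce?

16

With rivals' combined output fixed at 16, Apex's profit is π_A = (143 - 2·16 - 2q_A)q_A - (15q_A + q_A²) = (111 - 2q_A)q_A - (15q_A + q_A²).
∂π_A/∂q_A = 96 - 6q_A = 0, so q_A = 16.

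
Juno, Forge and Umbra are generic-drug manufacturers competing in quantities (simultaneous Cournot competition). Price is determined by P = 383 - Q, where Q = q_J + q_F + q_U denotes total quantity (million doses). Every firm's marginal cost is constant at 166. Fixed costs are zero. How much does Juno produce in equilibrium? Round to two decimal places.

A representative firm's profit is π_i = q_i(383 - Q) - 166q_i.
First-order condition (treating rivals' output as given): 217 - 2q_i - Σ_{j≠i} q_j = 0.
By symmetry each firm produces the same amount; substituting Σ_{j≠i} q_j = 2q_i yields q_i = 217/4.

54.25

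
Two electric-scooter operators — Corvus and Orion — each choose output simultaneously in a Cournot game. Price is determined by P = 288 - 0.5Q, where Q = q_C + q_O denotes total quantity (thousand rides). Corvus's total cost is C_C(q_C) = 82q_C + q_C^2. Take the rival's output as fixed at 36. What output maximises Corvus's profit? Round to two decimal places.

62.67

With the rival's output fixed at 36, Corvus's profit is π_C = (288 - (1/2)·36 - (1/2)q_C)q_C - (82q_C + q_C²) = (270 - (1/2)q_C)q_C - (82q_C + q_C²).
∂π_C/∂q_C = 188 - 3q_C = 0, so q_C = 188/3.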